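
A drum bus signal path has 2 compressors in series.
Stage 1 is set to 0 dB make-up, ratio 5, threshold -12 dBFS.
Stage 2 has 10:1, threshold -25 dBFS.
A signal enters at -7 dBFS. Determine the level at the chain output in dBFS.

-23.6 dBFS

Stage 1: -7 dBFS is 5 dB over -12 dBFS; at 5:1 that becomes 1 dB over, giving -11 dBFS.
Stage 2: overshoot 14 dB → 14/10 = 1.4 dB → -23.6 dBFS.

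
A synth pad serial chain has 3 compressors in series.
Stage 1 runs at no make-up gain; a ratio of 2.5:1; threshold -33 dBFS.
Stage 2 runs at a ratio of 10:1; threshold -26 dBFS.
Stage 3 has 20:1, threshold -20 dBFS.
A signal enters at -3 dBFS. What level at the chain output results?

Stage 1: -3 dBFS is 30 dB over -33 dBFS; at 2.5:1 that becomes 12 dB over, giving -21 dBFS.
Stage 2: 5 dB above -26 dBFS, reduced 10:1 to 0.5 dB above → -25.5 dBFS.
Stage 3: below threshold (-25.5 ≤ -20); passes unchanged; output -25.5 dBFS.

-25.5 dBFS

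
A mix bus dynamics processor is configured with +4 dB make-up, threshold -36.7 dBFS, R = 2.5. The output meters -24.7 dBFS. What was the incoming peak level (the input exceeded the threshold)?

-16.7 dBFS

Remove make-up: -24.7 − 4 = -28.7 dBFS.
That's 8 dB above the -36.7 dBFS threshold.
Before 2.5:1 compression the overshoot was 8 × 2.5 = 20 dB, so input = -36.7 + 20 = -16.7 dBFS.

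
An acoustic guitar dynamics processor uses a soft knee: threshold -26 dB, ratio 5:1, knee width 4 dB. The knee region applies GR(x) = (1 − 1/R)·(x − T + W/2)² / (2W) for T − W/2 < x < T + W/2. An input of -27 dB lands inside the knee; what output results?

-27.1 dB

x − T + W/2 = -27 − (-26) + 2 = 1.
GR = (1 − 1/5) × 1² / 8 = 0.8 × 1 / 8 = 0.1 dB.
Output = -27 − 0.1 = -27.1 dB.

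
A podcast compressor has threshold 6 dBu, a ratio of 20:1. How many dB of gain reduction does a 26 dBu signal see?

The signal is 20 dB above threshold.
A 20:1 ratio leaves 1 dB of that excess.
Gain reduction = 20 − 1 = 19 dB.

19 dB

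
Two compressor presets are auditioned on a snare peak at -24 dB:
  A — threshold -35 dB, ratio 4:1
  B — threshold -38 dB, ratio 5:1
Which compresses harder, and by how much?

A: overshoot 11 dB → output overshoot 2.75 dB → GR 8.25 dB.
B: overshoot 14 dB → output overshoot 2.8 dB → GR 11.2 dB.
B applies 2.95 dB more gain reduction.

B, by 2.95 dB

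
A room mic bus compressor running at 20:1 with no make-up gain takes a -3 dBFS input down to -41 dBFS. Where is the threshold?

Input is 40 dB above T (since output overshoot × R = input overshoot: (-41 − T)·20 = -3 − T gives T = -43 dBFS).
Check: -43 + (-3 − (-43))/20 = -43 + 2 = -41 dBFS. ✓

-43 dBFS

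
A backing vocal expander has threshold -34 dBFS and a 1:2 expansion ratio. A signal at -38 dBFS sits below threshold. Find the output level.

Below threshold, a 1:2 expander applies gain = (2−1)×(T − x) of attenuation.
(2−1) × 4 = 4 dB, so output = -38 − 4 = -42 dBFS.

-42 dBFS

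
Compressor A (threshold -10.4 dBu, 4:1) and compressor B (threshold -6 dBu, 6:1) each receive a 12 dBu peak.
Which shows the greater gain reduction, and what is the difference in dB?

A: overshoot 22.4 dB → output overshoot 5.6 dB → GR 16.8 dB.
B: overshoot 18 dB → output overshoot 3 dB → GR 15 dB.
A applies 1.8 dB more gain reduction.

A, by 1.8 dB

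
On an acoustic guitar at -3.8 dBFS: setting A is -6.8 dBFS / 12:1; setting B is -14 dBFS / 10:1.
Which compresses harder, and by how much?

B, by 6.43 dB

A: 3 dB over, compressed to 0.25 dB over, so 2.75 dB of GR.
B: 10.2 dB over, compressed to 1.02 dB over, so 9.18 dB of GR.
B reduces 6.43 dB more.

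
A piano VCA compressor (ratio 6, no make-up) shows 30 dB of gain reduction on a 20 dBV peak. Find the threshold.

Gain reduction = 20 − (-10) = 30 dB; output overshoot = GR / (R − 1) = 30 / 5 = 6 dB.
Threshold = output − output overshoot = -10 − 6 = -16 dBV.

-16 dBV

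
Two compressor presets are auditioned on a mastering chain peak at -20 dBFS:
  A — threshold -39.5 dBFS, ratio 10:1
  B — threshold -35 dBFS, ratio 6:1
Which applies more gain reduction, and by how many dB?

A, by 5.05 dB

A: GR = 19.5 − 19.5/10 = 17.55 dB.
B: GR = 15 − 15/6 = 12.5 dB.
A reduces 5.05 dB more.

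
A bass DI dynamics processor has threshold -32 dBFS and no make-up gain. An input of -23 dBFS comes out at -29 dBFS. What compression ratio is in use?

Input overshoot = -23 − (-32) = 9 dB; output overshoot = -29 − (-32) = 3 dB.
Ratio = 9 / 3 = 3.

3:1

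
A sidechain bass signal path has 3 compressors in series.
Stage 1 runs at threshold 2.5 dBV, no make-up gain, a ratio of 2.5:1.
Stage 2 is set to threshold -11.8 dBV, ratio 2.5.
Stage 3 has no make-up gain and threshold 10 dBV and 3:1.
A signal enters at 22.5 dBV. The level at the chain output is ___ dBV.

Stage 1: overshoot 20 dB → 20/2.5 = 8 dB → 10.5 dBV.
Stage 2: overshoot 22.3 dB → 22.3/2.5 = 8.92 dB → -2.88 dBV.
Stage 3: -2.88 dBV ≤ 10 dBV, so stage 3 doesn't engage; output -2.88 dBV.

-2.88 dBV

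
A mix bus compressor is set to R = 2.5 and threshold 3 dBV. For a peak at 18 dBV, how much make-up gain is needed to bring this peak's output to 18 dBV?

9 dB

Without make-up, output = threshold + overshoot/2.5 = 3 + 6 = 9 dBV.
Gap to target: 9 dB.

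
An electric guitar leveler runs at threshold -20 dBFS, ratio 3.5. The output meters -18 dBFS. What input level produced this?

-13 dBFS

Post-compression overshoot = -18 − (-20) = 2 dB.
Undo the ratio: input overshoot = 2 × 3.5 = 7 dB, giving input = -13 dBFS.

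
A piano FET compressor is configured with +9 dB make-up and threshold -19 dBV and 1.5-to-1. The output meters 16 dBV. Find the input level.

Before make-up, the level was 16 − 9 = 7 dBV.
Post-compression overshoot = 7 − (-19) = 26 dB.
Before 1.5:1 compression the overshoot was 26 × 1.5 = 39 dB, so input = -19 + 39 = 20 dBV.

20 dBV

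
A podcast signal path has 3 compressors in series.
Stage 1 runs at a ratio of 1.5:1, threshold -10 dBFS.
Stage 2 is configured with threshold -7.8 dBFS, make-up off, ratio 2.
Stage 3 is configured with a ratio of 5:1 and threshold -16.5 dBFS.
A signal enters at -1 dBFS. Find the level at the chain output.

-14.38 dBFS

Stage 1: overshoot 9 dB → 9/1.5 = 6 dB → -4 dBFS.
Stage 2: 3.8 dB above -7.8 dBFS, reduced 2:1 to 1.9 dB above → -5.9 dBFS.
Stage 3: 10.6 dB above -16.5 dBFS, reduced 5:1 to 2.12 dB above → -14.38 dBFS.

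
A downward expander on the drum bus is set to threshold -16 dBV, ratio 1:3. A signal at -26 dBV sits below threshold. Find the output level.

The input is 10 dB below the -16 dBV threshold.
A 1:3 expander multiplies undershoot by 3: 10 × 3 = 30 dB below threshold.
Output = -16 − 30 = -46 dBV.

-46 dBV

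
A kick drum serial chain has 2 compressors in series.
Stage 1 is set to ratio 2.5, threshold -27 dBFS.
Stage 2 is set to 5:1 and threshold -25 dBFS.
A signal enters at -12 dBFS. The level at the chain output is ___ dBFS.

-24.2 dBFS

Stage 1: -12 dBFS is 15 dB over -27 dBFS; at 2.5:1 that becomes 6 dB over, giving -21 dBFS.
Stage 2: 4 dB above -25 dBFS, reduced 5:1 to 0.8 dB above → -24.2 dBFS.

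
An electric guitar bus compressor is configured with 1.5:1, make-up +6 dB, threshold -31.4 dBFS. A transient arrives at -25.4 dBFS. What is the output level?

-21.4 dBFS

-25.4 dBFS sits 6 dB over threshold.
1.5:1 compression reduces that to 6/1.5 = 4 dB over.
So the level is -31.4 + 4 = -27.4 dBFS; make-up adds 6 dB, giving -21.4 dBFS.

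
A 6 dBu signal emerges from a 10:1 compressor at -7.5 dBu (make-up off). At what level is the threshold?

Let T be the threshold. Output overshoot = (input overshoot)/R, so -7.5 − T = (6 − T)/10.
10·(-7.5 − T) = 6 − T → 9·T = -75 − 6 = -81.
T = -81/9 = -9 dBu.

-9 dBu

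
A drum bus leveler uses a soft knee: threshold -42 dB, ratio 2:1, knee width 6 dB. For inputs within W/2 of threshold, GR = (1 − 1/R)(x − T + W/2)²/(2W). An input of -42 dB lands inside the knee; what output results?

-42.375 dB

x − T + W/2 = -42 − (-42) + 3 = 3.
GR = (1 − 1/2) × 3² / 12 = 0.5 × 9 / 12 = 0.375 dB.
Output = -42 − 0.375 = -42.375 dB.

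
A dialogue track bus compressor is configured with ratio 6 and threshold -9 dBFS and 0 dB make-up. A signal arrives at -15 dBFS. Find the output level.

-15 dBFS

-15 dBFS is 6 dB below the -9 dBFS threshold, so no gain reduction is applied.
Output = input = -15 dBFS.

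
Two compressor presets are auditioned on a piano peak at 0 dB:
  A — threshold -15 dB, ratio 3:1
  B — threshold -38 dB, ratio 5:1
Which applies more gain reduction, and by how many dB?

A: 15 dB over, compressed to 5 dB over, so 10 dB of GR.
B: 38 dB over, compressed to 7.6 dB over, so 30.4 dB of GR.
Difference: 20.4 dB in favour of B.

B, by 20.4 dB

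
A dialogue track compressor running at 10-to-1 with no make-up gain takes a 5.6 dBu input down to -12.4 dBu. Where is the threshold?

Gain reduction = 5.6 − (-12.4) = 18 dB; output overshoot = GR / (R − 1) = 18 / 9 = 2 dB.
Threshold = output − output overshoot = -12.4 − 2 = -14.4 dBu.

-14.4 dBu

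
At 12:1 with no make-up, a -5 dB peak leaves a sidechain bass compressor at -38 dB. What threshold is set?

-41 dB

Let T be the threshold. Output overshoot = (input overshoot)/R, so -38 − T = (-5 − T)/12.
12·(-38 − T) = -5 − T → 11·T = -456 − (-5) = -451.
T = -451/11 = -41 dB.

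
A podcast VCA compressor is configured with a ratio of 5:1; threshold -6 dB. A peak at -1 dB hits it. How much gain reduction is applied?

The signal is 5 dB above threshold.
After 5:1 compression the overshoot becomes 5/5 = 1 dB.
So the signal is attenuated by 5 − 1 = 4 dB.

4 dB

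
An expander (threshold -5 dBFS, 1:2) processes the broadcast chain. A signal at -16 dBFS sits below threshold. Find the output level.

-27 dBFS

The input is 11 dB below the -5 dBFS threshold.
A 1:2 expander multiplies undershoot by 2: 11 × 2 = 22 dB below threshold.
Output = -5 − 22 = -27 dBFS.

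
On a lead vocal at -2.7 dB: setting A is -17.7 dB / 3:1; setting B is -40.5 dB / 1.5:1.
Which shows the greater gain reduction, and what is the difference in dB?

A: 15 dB over, compressed to 5 dB over, so 10 dB of GR.
B: 37.8 dB over, compressed to 25.2 dB over, so 12.6 dB of GR.
B applies 2.6 dB more gain reduction.

B, by 2.6 dB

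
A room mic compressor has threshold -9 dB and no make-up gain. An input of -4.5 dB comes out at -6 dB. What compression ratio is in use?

Input overshoot = -4.5 − (-9) = 4.5 dB; output overshoot = -6 − (-9) = 3 dB.
Ratio = 4.5 / 3 = 1.5.

1.5:1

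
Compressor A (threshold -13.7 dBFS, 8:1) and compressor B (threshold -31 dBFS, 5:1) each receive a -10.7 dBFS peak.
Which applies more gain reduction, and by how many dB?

B, by 13.615 dB

A: overshoot 3 dB → output overshoot 0.375 dB → GR 2.625 dB.
B: overshoot 20.3 dB → output overshoot 4.06 dB → GR 16.24 dB.
B applies 13.615 dB more gain reduction.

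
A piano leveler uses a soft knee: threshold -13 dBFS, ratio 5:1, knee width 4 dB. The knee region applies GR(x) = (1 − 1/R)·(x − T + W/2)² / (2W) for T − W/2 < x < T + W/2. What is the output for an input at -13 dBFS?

x − T + W/2 = -13 − (-13) + 2 = 2.
GR = (1 − 1/5) × 2² / 8 = 0.8 × 4 / 8 = 0.4 dB.
Output = -13 − 0.4 = -13.4 dBFS.

-13.4 dBFS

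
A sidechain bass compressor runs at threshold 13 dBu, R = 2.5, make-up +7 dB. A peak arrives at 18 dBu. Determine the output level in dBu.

22 dBu

18 dBu sits 5 dB over threshold.
At 2.5:1 the overshoot is divided by 2.5, leaving 2 dB above threshold.
That puts the output at 15 dBu; make-up adds 7 dB, giving 22 dBu.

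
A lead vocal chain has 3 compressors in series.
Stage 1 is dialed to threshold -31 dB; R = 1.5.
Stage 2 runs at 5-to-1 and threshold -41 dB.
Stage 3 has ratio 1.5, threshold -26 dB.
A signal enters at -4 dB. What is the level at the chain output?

Stage 1: overshoot 27 dB → 27/1.5 = 18 dB → -13 dB.
Stage 2: -13 dB is 28 dB over -41 dB; at 5:1 that becomes 5.6 dB over, giving -35.4 dB.
Stage 3: -35.4 dB ≤ -26 dB, so stage 3 doesn't engage; output -35.4 dB.

-35.4 dB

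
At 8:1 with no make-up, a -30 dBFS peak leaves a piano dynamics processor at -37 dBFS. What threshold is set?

-38 dBFS

Gain reduction = -30 − (-37) = 7 dB; output overshoot = GR / (R − 1) = 7 / 7 = 1 dB.
Threshold = output − output overshoot = -37 − 1 = -38 dBFS.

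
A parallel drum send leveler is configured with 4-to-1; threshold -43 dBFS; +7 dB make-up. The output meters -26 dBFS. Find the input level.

-3 dBFS

Before make-up, the level was -26 − 7 = -33 dBFS.
That's 10 dB above the -43 dBFS threshold.
Undo the ratio: input overshoot = 10 × 4 = 40 dB, giving input = -3 dBFS.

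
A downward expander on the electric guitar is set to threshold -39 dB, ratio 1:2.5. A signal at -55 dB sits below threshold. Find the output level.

-79 dB

Below threshold, a 1:2.5 expander applies gain = (2.5−1)×(T − x) of attenuation.
(2.5−1) × 16 = 24 dB, so output = -55 − 24 = -79 dB.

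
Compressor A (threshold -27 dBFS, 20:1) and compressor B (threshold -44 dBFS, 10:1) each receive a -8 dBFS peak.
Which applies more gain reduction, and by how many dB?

A: GR = 19 − 19/20 = 18.05 dB.
B: GR = 36 − 36/10 = 32.4 dB.
B applies 14.35 dB more gain reduction.

B, by 14.35 dB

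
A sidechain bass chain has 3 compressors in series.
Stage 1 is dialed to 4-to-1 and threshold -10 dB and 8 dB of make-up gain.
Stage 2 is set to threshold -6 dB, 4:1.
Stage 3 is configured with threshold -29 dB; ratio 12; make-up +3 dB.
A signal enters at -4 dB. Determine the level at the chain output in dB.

Stage 1: -4 dB is 6 dB over -10 dB; at 4:1 that becomes 1.5 dB over, giving -8.5 dB; +8 dB make-up → -0.5 dB.
Stage 2: -0.5 dB is 5.5 dB over -6 dB; at 4:1 that becomes 1.375 dB over, giving -4.625 dB.
Stage 3: -4.625 dB is 24.375 dB over -29 dB; at 12:1 that becomes 2.03125 dB over, giving -26.96875 dB; +3 dB make-up → -23.96875 dB.

-23.96875 dB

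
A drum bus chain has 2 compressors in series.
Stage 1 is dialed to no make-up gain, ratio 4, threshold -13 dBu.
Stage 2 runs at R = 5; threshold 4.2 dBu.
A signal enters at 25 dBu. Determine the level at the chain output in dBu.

-3.5 dBu

Stage 1: overshoot 38 dB → 38/4 = 9.5 dB → -3.5 dBu.
Stage 2: below threshold (-3.5 ≤ 4.2); passes unchanged; output -3.5 dBu.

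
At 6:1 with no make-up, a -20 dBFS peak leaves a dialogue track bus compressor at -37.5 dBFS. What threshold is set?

-41 dBFS

Gain reduction = -20 − (-37.5) = 17.5 dB; output overshoot = GR / (R − 1) = 17.5 / 5 = 3.5 dB.
Threshold = output − output overshoot = -37.5 − 3.5 = -41 dBFS.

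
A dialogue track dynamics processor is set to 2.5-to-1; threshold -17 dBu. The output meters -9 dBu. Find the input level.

3 dBu

Post-compression overshoot = -9 − (-17) = 8 dB.
Before 2.5:1 compression the overshoot was 8 × 2.5 = 20 dB, so input = -17 + 20 = 3 dBu.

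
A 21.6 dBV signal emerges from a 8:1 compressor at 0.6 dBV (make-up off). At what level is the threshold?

Let T be the threshold. Output overshoot = (input overshoot)/R, so 0.6 − T = (21.6 − T)/8.
8·(0.6 − T) = 21.6 − T → 7·T = 4.8 − 21.6 = -16.8.
T = -16.8/7 = -2.4 dBV.

-2.4 dBV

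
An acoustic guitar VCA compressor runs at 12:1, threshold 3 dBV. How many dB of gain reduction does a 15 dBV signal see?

15 dBV exceeds the threshold by 12 dB.
At 12:1, output sits 12/12 = 1 dB above threshold.
GR = overshoot in − overshoot out = 12 − 1 = 11 dB.

11 dB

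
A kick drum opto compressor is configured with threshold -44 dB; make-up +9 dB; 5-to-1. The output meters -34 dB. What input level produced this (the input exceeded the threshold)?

-39 dB

Stripping the +9 dB make-up gives -43 dB at the gain stage.
Post-compression overshoot = -43 − (-44) = 1 dB.
Undo the ratio: input overshoot = 1 × 5 = 5 dB, giving input = -39 dB.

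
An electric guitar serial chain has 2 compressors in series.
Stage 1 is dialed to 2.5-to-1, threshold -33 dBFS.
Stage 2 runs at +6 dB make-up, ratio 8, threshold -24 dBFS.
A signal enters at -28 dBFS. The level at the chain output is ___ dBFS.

Stage 1: 5 dB above -33 dBFS, reduced 2.5:1 to 2 dB above → -31 dBFS.
Stage 2: below threshold (-31 ≤ -24); passes unchanged; make-up brings it to -25 dBFS.

-25 dBFS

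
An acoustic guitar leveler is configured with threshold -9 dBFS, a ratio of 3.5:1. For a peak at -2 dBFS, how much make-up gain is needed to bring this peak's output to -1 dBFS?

6 dB

The peak compresses to -9 + 7/3.5 = -7 dBFS.
To reach -1 dBFS requires -1 − (-7) = 6 dB of make-up.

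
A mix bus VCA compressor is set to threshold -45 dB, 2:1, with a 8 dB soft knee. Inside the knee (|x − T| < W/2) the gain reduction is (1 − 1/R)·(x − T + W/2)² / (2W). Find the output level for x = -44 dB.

x − T + W/2 = -44 − (-45) + 4 = 5.
GR = (1 − 1/2) × 5² / 16 = 0.5 × 25 / 16 = 0.78125 dB.
Output = -44 − 0.78125 = -44.78125 dB.

-44.78125 dB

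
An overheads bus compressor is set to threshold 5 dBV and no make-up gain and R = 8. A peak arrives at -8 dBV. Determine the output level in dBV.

-8 dBV

-8 dBV is 13 dB below the 5 dBV threshold, so no gain reduction is applied.
Output = input = -8 dBV.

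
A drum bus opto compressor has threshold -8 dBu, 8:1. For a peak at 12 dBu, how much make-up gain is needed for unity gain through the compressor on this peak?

17.5 dB

Without make-up, output = threshold + overshoot/8 = -8 + 2.5 = -5.5 dBu.
Gap to target: 17.5 dB.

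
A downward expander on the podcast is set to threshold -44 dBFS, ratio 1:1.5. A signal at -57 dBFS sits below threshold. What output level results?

The input is 13 dB below the -44 dBFS threshold.
A 1:1.5 expander multiplies undershoot by 1.5: 13 × 1.5 = 19.5 dB below threshold.
Output = -44 − 19.5 = -63.5 dBFS.

-63.5 dBFS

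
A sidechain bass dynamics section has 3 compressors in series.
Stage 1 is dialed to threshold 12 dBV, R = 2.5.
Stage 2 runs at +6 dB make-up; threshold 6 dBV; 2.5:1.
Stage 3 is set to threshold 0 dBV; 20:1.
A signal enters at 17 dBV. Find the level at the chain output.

Stage 1: overshoot 5 dB → 5/2.5 = 2 dB → 14 dBV.
Stage 2: overshoot 8 dB → 8/2.5 = 3.2 dB → 9.2 dBV; +6 dB make-up → 15.2 dBV.
Stage 3: 15.2 dB above 0 dBV, reduced 20:1 to 0.76 dB above → 0.76 dBV.

0.76 dBV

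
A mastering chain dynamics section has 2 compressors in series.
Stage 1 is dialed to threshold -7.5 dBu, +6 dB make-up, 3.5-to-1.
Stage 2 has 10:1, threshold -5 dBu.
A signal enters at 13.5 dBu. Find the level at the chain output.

Stage 1: 13.5 dBu is 21 dB over -7.5 dBu; at 3.5:1 that becomes 6 dB over, giving -1.5 dBu; +6 dB make-up → 4.5 dBu.
Stage 2: overshoot 9.5 dB → 9.5/10 = 0.95 dB → -4.05 dBu.

-4.05 dBu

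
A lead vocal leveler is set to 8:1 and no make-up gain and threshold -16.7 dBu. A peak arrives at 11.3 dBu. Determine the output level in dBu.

11.3 dBu sits 28 dB over threshold.
8:1 compression reduces that to 28/8 = 3.5 dB over.
So the level is -16.7 + 3.5 = -13.2 dBu.

-13.2 dBu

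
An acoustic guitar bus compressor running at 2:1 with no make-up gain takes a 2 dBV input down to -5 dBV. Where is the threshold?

-12 dBV

Gain reduction = 2 − (-5) = 7 dB; output overshoot = GR / (R − 1) = 7 / 1 = 7 dB.
Threshold = output − output overshoot = -5 − 7 = -12 dBV.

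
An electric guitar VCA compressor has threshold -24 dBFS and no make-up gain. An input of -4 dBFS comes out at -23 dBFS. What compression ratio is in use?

20:1

Input overshoot = -4 − (-24) = 20 dB; output overshoot = -23 − (-24) = 1 dB.
Ratio = 20 / 1 = 20.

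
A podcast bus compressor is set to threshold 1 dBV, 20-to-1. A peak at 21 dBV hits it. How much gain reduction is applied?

19 dB

Overshoot = 21 − 1 = 20 dB.
At 20:1, output sits 20/20 = 1 dB above threshold.
So the signal is attenuated by 20 − 1 = 19 dB.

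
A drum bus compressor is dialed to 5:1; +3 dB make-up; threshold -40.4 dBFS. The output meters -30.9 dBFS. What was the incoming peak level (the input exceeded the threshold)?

Before make-up, the level was -30.9 − 3 = -33.9 dBFS.
The compressed level sits -33.9 − (-40.4) = 6.5 dB over threshold.
Undo the ratio: input overshoot = 6.5 × 5 = 32.5 dB, giving input = -7.9 dBFS.

-7.9 dBFS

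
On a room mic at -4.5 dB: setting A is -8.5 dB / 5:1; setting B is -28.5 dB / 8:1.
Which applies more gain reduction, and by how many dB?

A: GR = 4 − 4/5 = 3.2 dB.
B: GR = 24 − 24/8 = 21 dB.
Difference: 17.8 dB in favour of B.

B, by 17.8 dB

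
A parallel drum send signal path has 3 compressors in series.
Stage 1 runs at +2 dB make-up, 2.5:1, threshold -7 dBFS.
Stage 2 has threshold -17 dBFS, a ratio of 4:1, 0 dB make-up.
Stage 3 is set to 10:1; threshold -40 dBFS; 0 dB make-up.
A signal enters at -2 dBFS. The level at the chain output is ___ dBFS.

-37.35 dBFS

Stage 1: 5 dB above -7 dBFS, reduced 2.5:1 to 2 dB above → -5 dBFS; +2 dB make-up → -3 dBFS.
Stage 2: 14 dB above -17 dBFS, reduced 4:1 to 3.5 dB above → -13.5 dBFS.
Stage 3: overshoot 26.5 dB → 26.5/10 = 2.65 dB → -37.35 dBFS.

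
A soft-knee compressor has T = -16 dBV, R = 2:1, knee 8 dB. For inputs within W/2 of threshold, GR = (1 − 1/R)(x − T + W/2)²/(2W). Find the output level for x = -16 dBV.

x − T + W/2 = -16 − (-16) + 4 = 4.
GR = (1 − 1/2) × 4² / 16 = 0.5 × 16 / 16 = 0.5 dB.
Output = -16 − 0.5 = -16.5 dBV.

-16.5 dBV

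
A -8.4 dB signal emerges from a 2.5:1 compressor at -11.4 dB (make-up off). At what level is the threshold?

Let T be the threshold. Output overshoot = (input overshoot)/R, so -11.4 − T = (-8.4 − T)/2.5.
2.5·(-11.4 − T) = -8.4 − T → 1.5·T = -28.5 − (-8.4) = -20.1.
T = -20.1/1.5 = -13.4 dB.

-13.4 dB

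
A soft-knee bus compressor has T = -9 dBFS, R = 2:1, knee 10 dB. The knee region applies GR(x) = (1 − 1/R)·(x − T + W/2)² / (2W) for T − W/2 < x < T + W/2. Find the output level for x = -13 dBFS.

-13.025 dBFS

x − T + W/2 = -13 − (-9) + 5 = 1.
GR = (1 − 1/2) × 1² / 20 = 0.5 × 1 / 20 = 0.025 dB.
Output = -13 − 0.025 = -13.025 dBFS.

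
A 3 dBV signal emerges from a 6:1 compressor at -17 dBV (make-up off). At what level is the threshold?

Gain reduction = 3 − (-17) = 20 dB; output overshoot = GR / (R − 1) = 20 / 5 = 4 dB.
Threshold = output − output overshoot = -17 − 4 = -21 dBV.

-21 dBV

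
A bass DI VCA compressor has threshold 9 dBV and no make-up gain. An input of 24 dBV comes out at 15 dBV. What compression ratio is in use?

2.5:1

Input overshoot = 24 − 9 = 15 dB; output overshoot = 15 − 9 = 6 dB.
Ratio = 15 / 6 = 2.5.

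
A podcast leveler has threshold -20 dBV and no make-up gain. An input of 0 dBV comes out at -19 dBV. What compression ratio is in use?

Input overshoot = 0 − (-20) = 20 dB; output overshoot = -19 − (-20) = 1 dB.
Ratio = 20 / 1 = 20.

20:1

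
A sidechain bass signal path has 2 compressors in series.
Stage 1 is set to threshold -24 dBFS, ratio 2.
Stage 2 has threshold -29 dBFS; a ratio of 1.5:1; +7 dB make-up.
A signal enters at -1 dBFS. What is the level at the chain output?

Stage 1: 23 dB above -24 dBFS, reduced 2:1 to 11.5 dB above → -12.5 dBFS.
Stage 2: overshoot 16.5 dB → 16.5/1.5 = 11 dB → -18 dBFS; +7 dB make-up → -11 dBFS.

-11 dBFS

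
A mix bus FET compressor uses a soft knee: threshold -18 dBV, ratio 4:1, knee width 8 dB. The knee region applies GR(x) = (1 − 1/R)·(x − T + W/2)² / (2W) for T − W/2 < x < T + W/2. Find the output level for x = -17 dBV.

-18.171875 dBV

x − T + W/2 = -17 − (-18) + 4 = 5.
GR = (1 − 1/4) × 5² / 16 = 0.75 × 25 / 16 = 1.171875 dB.
Output = -17 − 1.171875 = -18.171875 dBV.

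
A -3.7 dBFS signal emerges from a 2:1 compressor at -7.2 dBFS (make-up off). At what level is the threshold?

-10.7 dBFS

Gain reduction = -3.7 − (-7.2) = 3.5 dB; output overshoot = GR / (R − 1) = 3.5 / 1 = 3.5 dB.
Threshold = output − output overshoot = -7.2 − 3.5 = -10.7 dBFS.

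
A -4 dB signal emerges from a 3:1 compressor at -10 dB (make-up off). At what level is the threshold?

Gain reduction = -4 − (-10) = 6 dB; output overshoot = GR / (R − 1) = 6 / 2 = 3 dB.
Threshold = output − output overshoot = -10 − 3 = -13 dB.

-13 dB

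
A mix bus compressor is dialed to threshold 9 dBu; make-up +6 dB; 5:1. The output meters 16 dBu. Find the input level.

14 dBu

Stripping the +6 dB make-up gives 10 dBu at the gain stage.
That's 1 dB above the 9 dBu threshold.
Before 5:1 compression the overshoot was 1 × 5 = 5 dB, so input = 9 + 5 = 14 dBu.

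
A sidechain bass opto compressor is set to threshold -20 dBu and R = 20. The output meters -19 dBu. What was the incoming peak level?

0 dBu

That's 1 dB above the -20 dBu threshold.
Before 20:1 compression the overshoot was 1 × 20 = 20 dB, so input = -20 + 20 = 0 dBu.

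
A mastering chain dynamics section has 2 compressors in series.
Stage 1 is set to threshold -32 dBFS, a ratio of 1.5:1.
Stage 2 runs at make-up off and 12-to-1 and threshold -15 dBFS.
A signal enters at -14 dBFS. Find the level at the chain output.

Stage 1: -14 dBFS is 18 dB over -32 dBFS; at 1.5:1 that becomes 12 dB over, giving -20 dBFS.
Stage 2: -20 dBFS ≤ -15 dBFS, so stage 2 doesn't engage; output -20 dBFS.

-20 dBFS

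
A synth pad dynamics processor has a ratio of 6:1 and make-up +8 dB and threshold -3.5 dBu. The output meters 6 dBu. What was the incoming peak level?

5.5 dBu

Before make-up, the level was 6 − 8 = -2 dBu.
Post-compression overshoot = -2 − (-3.5) = 1.5 dB.
Input overshoot = R × output overshoot = 9 dB → input = -3.5 + 9 = 5.5 dBu.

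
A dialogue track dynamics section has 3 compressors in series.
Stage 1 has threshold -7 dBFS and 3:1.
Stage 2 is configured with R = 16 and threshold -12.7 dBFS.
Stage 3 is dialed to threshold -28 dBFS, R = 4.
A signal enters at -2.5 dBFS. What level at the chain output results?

-24.0625 dBFS

Stage 1: overshoot 4.5 dB → 4.5/3 = 1.5 dB → -5.5 dBFS.
Stage 2: -5.5 dBFS is 7.2 dB over -12.7 dBFS; at 16:1 that becomes 0.45 dB over, giving -12.25 dBFS.
Stage 3: 15.75 dB above -28 dBFS, reduced 4:1 to 3.9375 dB above → -24.0625 dBFS.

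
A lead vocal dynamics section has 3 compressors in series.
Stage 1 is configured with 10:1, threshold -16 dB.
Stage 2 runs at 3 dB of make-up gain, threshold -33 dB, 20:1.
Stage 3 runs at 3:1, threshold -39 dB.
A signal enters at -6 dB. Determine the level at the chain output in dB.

-35.7 dB

Stage 1: overshoot 10 dB → 10/10 = 1 dB → -15 dB.
Stage 2: -15 dB is 18 dB over -33 dB; at 20:1 that becomes 0.9 dB over, giving -32.1 dB; +3 dB make-up → -29.1 dB.
Stage 3: overshoot 9.9 dB → 9.9/3 = 3.3 dB → -35.7 dB.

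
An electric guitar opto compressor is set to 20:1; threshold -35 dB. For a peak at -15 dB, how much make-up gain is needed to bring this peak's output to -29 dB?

Overshoot 20 dB → 20/20 = 1 dB after compression, so the compressed level is -35 + 1 = -34 dB.
Make-up = target − compressed = -29 − (-34) = 5 dB.

5 dB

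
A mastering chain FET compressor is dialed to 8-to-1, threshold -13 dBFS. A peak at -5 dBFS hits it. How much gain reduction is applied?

7 dB

The signal is 8 dB above threshold.
After 8:1 compression the overshoot becomes 8/8 = 1 dB.
So the signal is attenuated by 8 − 1 = 7 dB.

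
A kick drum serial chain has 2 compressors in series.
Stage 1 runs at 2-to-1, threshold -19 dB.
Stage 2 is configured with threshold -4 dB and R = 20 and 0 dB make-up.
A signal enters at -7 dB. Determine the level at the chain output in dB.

Stage 1: overshoot 12 dB → 12/2 = 6 dB → -13 dB.
Stage 2: -13 dB ≤ -4 dB, so stage 2 doesn't engage; output -13 dB.

-13 dB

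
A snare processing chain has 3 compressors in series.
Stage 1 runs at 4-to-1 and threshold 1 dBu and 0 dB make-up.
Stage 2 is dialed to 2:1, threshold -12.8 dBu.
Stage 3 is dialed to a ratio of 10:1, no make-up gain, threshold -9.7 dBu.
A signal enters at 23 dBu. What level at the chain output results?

-9.045 dBu

Stage 1: 22 dB above 1 dBu, reduced 4:1 to 5.5 dB above → 6.5 dBu.
Stage 2: 6.5 dBu is 19.3 dB over -12.8 dBu; at 2:1 that becomes 9.65 dB over, giving -3.15 dBu.
Stage 3: overshoot 6.55 dB → 6.55/10 = 0.655 dB → -9.045 dBu.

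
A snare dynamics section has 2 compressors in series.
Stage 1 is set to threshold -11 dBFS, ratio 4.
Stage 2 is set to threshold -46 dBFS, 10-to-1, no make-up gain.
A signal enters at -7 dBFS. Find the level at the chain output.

-42.4 dBFS

Stage 1: 4 dB above -11 dBFS, reduced 4:1 to 1 dB above → -10 dBFS.
Stage 2: overshoot 36 dB → 36/10 = 3.6 dB → -42.4 dBFS.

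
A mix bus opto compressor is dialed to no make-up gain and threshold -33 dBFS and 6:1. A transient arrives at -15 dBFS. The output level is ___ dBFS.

-30 dBFS

Overshoot: -15 − (-33) = 18 dB.
6:1 compression reduces that to 18/6 = 3 dB over.
Output = -33 + 3 = -30 dBFS.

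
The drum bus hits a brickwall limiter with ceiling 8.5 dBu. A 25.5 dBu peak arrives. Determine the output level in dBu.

The limiter clamps the peak to its 8.5 dBu ceiling.

8.5 dBu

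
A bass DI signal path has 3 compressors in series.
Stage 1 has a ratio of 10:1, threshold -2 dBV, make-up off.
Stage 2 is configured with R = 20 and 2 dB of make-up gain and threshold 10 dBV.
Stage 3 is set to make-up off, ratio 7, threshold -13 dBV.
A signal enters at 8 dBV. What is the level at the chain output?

-11 dBV

Stage 1: 8 dBV is 10 dB over -2 dBV; at 10:1 that becomes 1 dB over, giving -1 dBV.
Stage 2: below threshold (-1 ≤ 10); passes unchanged; make-up brings it to 1 dBV.
Stage 3: 1 dBV is 14 dB over -13 dBV; at 7:1 that becomes 2 dB over, giving -11 dBV.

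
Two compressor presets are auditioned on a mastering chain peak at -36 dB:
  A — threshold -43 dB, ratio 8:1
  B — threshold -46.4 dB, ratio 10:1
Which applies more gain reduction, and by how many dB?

B, by 3.235 dB

A: 7 dB over, compressed to 0.875 dB over, so 6.125 dB of GR.
B: 10.4 dB over, compressed to 1.04 dB over, so 9.36 dB of GR.
Difference: 3.235 dB in favour of B.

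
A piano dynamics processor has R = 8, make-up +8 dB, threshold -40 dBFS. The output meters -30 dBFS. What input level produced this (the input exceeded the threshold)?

Remove make-up: -30 − 8 = -38 dBFS.
The compressed level sits -38 − (-40) = 2 dB over threshold.
Input overshoot = R × output overshoot = 16 dB → input = -40 + 16 = -24 dBFS.

-24 dBFS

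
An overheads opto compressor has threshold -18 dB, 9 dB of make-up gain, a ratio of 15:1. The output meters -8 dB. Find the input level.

-3 dB

Remove make-up: -8 − 9 = -17 dB.
Post-compression overshoot = -17 − (-18) = 1 dB.
Undo the ratio: input overshoot = 1 × 15 = 15 dB, giving input = -3 dB.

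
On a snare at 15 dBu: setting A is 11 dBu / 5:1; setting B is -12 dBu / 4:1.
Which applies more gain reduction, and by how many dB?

A: overshoot 4 dB → output overshoot 0.8 dB → GR 3.2 dB.
B: overshoot 27 dB → output overshoot 6.75 dB → GR 20.25 dB.
B reduces 17.05 dB more.

B, by 17.05 dB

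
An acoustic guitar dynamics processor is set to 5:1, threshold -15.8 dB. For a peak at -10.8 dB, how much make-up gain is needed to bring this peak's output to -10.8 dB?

4 dB

Without make-up, output = threshold + overshoot/5 = -15.8 + 1 = -14.8 dB.
Gap to target: 4 dB.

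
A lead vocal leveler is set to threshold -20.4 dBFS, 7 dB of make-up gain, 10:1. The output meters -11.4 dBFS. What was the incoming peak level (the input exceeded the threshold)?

Before make-up, the level was -11.4 − 7 = -18.4 dBFS.
The compressed level sits -18.4 − (-20.4) = 2 dB over threshold.
Input overshoot = R × output overshoot = 20 dB → input = -20.4 + 20 = -0.4 dBFS.

-0.4 dBFS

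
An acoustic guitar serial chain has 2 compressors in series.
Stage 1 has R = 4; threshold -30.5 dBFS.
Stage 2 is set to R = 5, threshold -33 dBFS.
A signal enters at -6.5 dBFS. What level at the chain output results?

-31.3 dBFS

Stage 1: overshoot 24 dB → 24/4 = 6 dB → -24.5 dBFS.
Stage 2: overshoot 8.5 dB → 8.5/5 = 1.7 dB → -31.3 dBFS.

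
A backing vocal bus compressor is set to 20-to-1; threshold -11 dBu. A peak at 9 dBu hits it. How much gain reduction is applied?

19 dB

The signal is 20 dB above threshold.
After 20:1 compression the overshoot becomes 20/20 = 1 dB.
GR = overshoot in − overshoot out = 20 − 1 = 19 dB.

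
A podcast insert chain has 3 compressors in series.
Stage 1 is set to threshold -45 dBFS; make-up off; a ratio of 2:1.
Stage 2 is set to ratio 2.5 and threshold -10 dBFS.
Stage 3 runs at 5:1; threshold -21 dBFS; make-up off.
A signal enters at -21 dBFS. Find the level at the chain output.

Stage 1: 24 dB above -45 dBFS, reduced 2:1 to 12 dB above → -33 dBFS.
Stage 2: below threshold (-33 ≤ -10); passes unchanged; output -33 dBFS.
Stage 3: below threshold (-33 ≤ -21); passes unchanged; output -33 dBFS.

-33 dBFS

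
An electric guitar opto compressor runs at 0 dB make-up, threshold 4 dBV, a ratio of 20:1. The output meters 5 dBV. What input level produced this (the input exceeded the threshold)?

Post-compression overshoot = 5 − 4 = 1 dB.
Before 20:1 compression the overshoot was 1 × 20 = 20 dB, so input = 4 + 20 = 24 dBV.

24 dBV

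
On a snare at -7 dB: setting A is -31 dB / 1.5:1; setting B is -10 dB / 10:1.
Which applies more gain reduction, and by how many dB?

A, by 5.3 dB

A: 24 dB over, compressed to 16 dB over, so 8 dB of GR.
B: 3 dB over, compressed to 0.3 dB over, so 2.7 dB of GR.
A reduces 5.3 dB more.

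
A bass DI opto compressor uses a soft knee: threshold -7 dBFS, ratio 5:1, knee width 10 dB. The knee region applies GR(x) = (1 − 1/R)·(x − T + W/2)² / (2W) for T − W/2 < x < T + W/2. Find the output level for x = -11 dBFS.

-11.04 dBFS

x − T + W/2 = -11 − (-7) + 5 = 1.
GR = (1 − 1/5) × 1² / 20 = 0.8 × 1 / 20 = 0.04 dB.
Output = -11 − 0.04 = -11.04 dBFS.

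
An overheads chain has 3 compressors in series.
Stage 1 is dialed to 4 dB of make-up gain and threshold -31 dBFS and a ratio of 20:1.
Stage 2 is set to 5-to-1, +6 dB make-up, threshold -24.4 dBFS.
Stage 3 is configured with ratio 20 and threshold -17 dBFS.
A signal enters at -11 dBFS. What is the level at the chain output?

Stage 1: -11 dBFS is 20 dB over -31 dBFS; at 20:1 that becomes 1 dB over, giving -30 dBFS; +4 dB make-up → -26 dBFS.
Stage 2: -26 dBFS ≤ -24.4 dBFS, so stage 2 doesn't engage; make-up brings it to -20 dBFS.
Stage 3: below threshold (-20 ≤ -17); passes unchanged; output -20 dBFS.

-20 dBFS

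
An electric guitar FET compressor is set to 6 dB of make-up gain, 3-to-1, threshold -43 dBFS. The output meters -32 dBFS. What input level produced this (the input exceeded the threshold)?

-28 dBFS

Remove make-up: -32 − 6 = -38 dBFS.
That's 5 dB above the -43 dBFS threshold.
Undo the ratio: input overshoot = 5 × 3 = 15 dB, giving input = -28 dBFS.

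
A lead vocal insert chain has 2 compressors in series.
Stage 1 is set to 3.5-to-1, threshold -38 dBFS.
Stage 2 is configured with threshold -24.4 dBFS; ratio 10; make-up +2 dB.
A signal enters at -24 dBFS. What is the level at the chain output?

-32 dBFS

Stage 1: -24 dBFS is 14 dB over -38 dBFS; at 3.5:1 that becomes 4 dB over, giving -34 dBFS.
Stage 2: -34 dBFS ≤ -24.4 dBFS, so stage 2 doesn't engage; make-up brings it to -32 dBFS.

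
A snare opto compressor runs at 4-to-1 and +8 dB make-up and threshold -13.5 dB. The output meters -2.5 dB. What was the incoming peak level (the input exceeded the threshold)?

Stripping the +8 dB make-up gives -10.5 dB at the gain stage.
The compressed level sits -10.5 − (-13.5) = 3 dB over threshold.
Before 4:1 compression the overshoot was 3 × 4 = 12 dB, so input = -13.5 + 12 = -1.5 dB.

-1.5 dB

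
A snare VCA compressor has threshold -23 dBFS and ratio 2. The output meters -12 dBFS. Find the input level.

Post-compression overshoot = -12 − (-23) = 11 dB.
Undo the ratio: input overshoot = 11 × 2 = 22 dB, giving input = -1 dBFS.

-1 dBFS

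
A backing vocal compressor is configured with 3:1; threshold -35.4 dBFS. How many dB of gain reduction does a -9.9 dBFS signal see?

The signal is 25.5 dB above threshold.
A 3:1 ratio leaves 8.5 dB of that excess.
GR = overshoot in − overshoot out = 25.5 − 8.5 = 17 dB.

17 dB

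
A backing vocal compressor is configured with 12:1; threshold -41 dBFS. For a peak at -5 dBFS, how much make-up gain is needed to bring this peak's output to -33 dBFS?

5 dB

Overshoot 36 dB → 36/12 = 3 dB after compression, so the compressed level is -41 + 3 = -38 dBFS.
Make-up = target − compressed = -33 − (-38) = 5 dB.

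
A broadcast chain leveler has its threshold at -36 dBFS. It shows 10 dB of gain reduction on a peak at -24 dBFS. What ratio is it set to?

6:1

Input overshoot = -24 − (-36) = 12 dB.
Output overshoot = 12 − 10 = 2 dB.
Ratio = input overshoot / output overshoot = 12 / 2 = 6.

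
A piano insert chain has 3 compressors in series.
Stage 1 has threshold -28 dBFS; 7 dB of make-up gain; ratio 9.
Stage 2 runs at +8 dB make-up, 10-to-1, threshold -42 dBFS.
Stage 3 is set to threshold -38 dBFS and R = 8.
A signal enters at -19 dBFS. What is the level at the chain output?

Stage 1: -19 dBFS is 9 dB over -28 dBFS; at 9:1 that becomes 1 dB over, giving -27 dBFS; +7 dB make-up → -20 dBFS.
Stage 2: 22 dB above -42 dBFS, reduced 10:1 to 2.2 dB above → -39.8 dBFS; +8 dB make-up → -31.8 dBFS.
Stage 3: overshoot 6.2 dB → 6.2/8 = 0.775 dB → -37.225 dBFS.

-37.225 dBFS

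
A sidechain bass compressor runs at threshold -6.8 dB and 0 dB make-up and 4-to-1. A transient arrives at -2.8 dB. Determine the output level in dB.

-5.8 dB

Overshoot: -2.8 − (-6.8) = 4 dB.
At 4:1 the overshoot is divided by 4, leaving 1 dB above threshold.
Output = -6.8 + 1 = -5.8 dB.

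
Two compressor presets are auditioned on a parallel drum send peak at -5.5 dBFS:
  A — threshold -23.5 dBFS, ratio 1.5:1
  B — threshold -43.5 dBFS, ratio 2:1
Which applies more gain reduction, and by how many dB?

A: overshoot 18 dB → output overshoot 12 dB → GR 6 dB.
B: overshoot 38 dB → output overshoot 19 dB → GR 19 dB.
Difference: 13 dB in favour of B.

B, by 13 dB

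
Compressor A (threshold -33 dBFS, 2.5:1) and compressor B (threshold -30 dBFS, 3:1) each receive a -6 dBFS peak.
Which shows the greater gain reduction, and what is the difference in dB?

A, by 0.2 dB

A: GR = 27 − 27/2.5 = 16.2 dB.
B: GR = 24 − 24/3 = 16 dB.
Difference: 0.2 dB in favour of A.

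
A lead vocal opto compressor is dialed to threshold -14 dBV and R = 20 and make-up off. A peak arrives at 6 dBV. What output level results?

The input is 20 dB above the -14 dBV threshold.
At 20:1 the overshoot is divided by 20, leaving 1 dB above threshold.
That puts the output at -13 dBV.

-13 dBV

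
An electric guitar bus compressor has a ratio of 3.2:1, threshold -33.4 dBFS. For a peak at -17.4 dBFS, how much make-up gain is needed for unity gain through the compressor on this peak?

The peak compresses to -33.4 + 16/3.2 = -28.4 dBFS.
To reach -17.4 dBFS requires -17.4 − (-28.4) = 11 dB of make-up.

11 dB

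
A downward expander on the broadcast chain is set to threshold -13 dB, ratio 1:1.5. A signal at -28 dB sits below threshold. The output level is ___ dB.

-35.5 dB

The input is 15 dB below the -13 dB threshold.
A 1:1.5 expander multiplies undershoot by 1.5: 15 × 1.5 = 22.5 dB below threshold.
Output = -13 − 22.5 = -35.5 dB.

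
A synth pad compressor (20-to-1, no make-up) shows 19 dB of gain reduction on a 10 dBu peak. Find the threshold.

Gain reduction = 10 − (-9) = 19 dB; output overshoot = GR / (R − 1) = 19 / 19 = 1 dB.
Threshold = output − output overshoot = -9 − 1 = -10 dBu.

-10 dBu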